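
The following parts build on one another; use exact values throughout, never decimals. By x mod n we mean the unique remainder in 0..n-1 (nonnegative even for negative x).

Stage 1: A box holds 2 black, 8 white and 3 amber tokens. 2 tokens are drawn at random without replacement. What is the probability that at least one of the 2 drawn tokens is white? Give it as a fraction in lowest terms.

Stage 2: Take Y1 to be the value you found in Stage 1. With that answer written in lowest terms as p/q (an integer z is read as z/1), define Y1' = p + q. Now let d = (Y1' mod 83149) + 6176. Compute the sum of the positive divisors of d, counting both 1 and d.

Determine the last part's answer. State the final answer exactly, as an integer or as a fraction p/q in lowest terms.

Stage 1: total draws C(13,2) = 78; complement C(5,2) = 10; favorable 78 - 10 = 68; P = 34/39; answer 34/39
Stage 2: Y1 = 34/39; threaded value p + q = 73; d = 6249; 6249 = 3 * 2083; sigma = (1 + 3) * (1 + 2083) = 4 * 2084 = 8336; answer 8336

8336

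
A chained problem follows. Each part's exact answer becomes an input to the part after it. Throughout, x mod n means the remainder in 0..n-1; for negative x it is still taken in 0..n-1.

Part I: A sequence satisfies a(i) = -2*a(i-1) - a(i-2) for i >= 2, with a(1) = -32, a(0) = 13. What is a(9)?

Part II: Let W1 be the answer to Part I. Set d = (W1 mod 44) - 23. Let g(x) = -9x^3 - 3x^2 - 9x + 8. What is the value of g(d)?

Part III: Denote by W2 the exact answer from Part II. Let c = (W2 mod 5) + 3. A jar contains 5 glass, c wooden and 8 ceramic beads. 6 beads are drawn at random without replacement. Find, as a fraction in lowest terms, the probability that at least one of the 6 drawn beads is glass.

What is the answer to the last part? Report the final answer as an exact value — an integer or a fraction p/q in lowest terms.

Part I: a(2) = -2*(-32) - 1*(13) = 51; iterating: a(2)=51, a(3)=-70, a(4)=89, a(5)=-108, a(6)=127, a(7)=-146, a(8)=165, a(9)=-184; answer -184
Part II: W1 = -184; d = 13; -9*(13)^3 - 3*(13)^2 - 9*(13)^1 + 8 = (-19773) + (-507) + (-117) + (8) = -20389; answer -20389
Part III: W2 = -20389; c = 4; total draws C(17,6) = 12376; complement C(12,6) = 924; favorable 12376 - 924 = 11452; P = 409/442; answer 409/442

409/442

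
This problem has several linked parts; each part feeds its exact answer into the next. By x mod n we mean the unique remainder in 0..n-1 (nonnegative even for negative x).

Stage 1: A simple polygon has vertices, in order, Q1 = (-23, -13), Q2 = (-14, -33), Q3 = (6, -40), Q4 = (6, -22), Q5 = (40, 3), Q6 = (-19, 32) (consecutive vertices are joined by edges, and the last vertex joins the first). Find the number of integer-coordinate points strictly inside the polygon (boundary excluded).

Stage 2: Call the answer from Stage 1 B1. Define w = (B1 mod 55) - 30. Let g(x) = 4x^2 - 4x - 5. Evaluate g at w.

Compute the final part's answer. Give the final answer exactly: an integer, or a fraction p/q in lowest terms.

1675

Stage 1: cross terms: (-23*-33 - -14*-13)=577, (-14*-40 - 6*-33)=758, (6*-22 - 6*-40)=108, (6*3 - 40*-22)=898, (40*32 - -19*3)=1337, (-19*-13 - -23*32)=983; twice the area = |4661| = 4661; area = 4661/2; boundary points = 1 + 1 + 18 + 1 + 1 + 1 = 23; strictly interior points = area - boundary/2 + 1 = 2320; answer 2320
Stage 2: B1 = 2320; w = -20; 4*(-20)^2 - 4*(-20)^1 - 5 = (1600) + (80) + (-5) = 1675; answer 1675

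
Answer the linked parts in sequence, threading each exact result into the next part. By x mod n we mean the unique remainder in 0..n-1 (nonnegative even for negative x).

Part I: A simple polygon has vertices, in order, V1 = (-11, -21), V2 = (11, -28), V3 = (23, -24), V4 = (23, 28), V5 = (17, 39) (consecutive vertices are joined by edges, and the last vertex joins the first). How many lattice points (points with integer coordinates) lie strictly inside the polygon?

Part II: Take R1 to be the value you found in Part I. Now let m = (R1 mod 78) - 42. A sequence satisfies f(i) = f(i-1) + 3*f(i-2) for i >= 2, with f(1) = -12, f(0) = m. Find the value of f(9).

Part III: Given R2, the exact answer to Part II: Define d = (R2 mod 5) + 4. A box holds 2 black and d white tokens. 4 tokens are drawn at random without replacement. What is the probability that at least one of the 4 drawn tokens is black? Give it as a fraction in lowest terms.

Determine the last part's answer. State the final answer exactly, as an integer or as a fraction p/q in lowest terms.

Part I: cross terms: (-11*-28 - 11*-21)=539, (11*-24 - 23*-28)=380, (23*28 - 23*-24)=1196, (23*39 - 17*28)=421, (17*-21 - -11*39)=72; twice the area = |2608| = 2608; area = 1304; boundary points = 1 + 4 + 52 + 1 + 4 = 62; strictly interior points = area - boundary/2 + 1 = 1274; answer 1274
Part II: R1 = 1274; m = -16; f(2) = 1*(-12) + 3*(-16) = -60; iterating: f(2)=-60, f(3)=-96, f(4)=-276, f(5)=-564, f(6)=-1392, f(7)=-3084, f(8)=-7260, f(9)=-16512; answer -16512
Part III: R2 = -16512; d = 7; total draws C(9,4) = 126; complement C(7,4) = 35; favorable 126 - 35 = 91; P = 13/18; answer 13/18

13/18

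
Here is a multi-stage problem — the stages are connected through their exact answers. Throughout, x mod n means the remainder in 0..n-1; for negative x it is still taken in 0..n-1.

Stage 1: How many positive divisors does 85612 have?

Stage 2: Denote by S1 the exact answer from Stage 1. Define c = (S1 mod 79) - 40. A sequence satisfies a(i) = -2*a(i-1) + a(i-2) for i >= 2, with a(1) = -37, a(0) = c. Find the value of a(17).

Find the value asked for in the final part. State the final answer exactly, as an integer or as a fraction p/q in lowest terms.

Stage 1: 85612 = 2^2 * 17 * 1259; number of divisors = (2+1) * (1+1) * (1+1) = 12; answer 12
Stage 2: S1 = 12; c = -28; a(2) = -2*(-37) + 1*(-28) = 46; iterating: a(2)=46, a(3)=-129, a(4)=304, a(5)=-737, a(6)=1778, a(7)=-4293, a(8)=10364, a(9)=-25021, a(10)=60406, a(11)=-145833, a(12)=352072, a(13)=-849977, a(14)=2052026, a(15)=-4954029, a(16)=11960084, a(17)=-28874197; answer -28874197

-28874197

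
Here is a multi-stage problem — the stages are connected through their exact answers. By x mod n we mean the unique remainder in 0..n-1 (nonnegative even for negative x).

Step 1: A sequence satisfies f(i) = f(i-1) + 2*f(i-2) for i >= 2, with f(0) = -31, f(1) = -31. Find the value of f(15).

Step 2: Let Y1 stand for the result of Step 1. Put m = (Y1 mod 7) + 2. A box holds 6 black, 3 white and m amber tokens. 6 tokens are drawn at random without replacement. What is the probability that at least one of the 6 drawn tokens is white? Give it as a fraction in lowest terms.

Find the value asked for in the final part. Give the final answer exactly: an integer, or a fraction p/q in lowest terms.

103/136

Step 1: f(2) = 1*(-31) + 2*(-31) = -93; iterating: f(2)=-93, f(3)=-155, f(4)=-341, f(5)=-651, f(6)=-1333, f(7)=-2635, f(8)=-5301, f(9)=-10571, f(10)=-21173, f(11)=-42315, f(12)=-84661, f(13)=-169291, f(14)=-338613, f(15)=-677195; answer -677195
Step 2: Y1 = -677195; m = 8; total draws C(17,6) = 12376; complement C(14,6) = 3003; favorable 12376 - 3003 = 9373; P = 103/136; answer 103/136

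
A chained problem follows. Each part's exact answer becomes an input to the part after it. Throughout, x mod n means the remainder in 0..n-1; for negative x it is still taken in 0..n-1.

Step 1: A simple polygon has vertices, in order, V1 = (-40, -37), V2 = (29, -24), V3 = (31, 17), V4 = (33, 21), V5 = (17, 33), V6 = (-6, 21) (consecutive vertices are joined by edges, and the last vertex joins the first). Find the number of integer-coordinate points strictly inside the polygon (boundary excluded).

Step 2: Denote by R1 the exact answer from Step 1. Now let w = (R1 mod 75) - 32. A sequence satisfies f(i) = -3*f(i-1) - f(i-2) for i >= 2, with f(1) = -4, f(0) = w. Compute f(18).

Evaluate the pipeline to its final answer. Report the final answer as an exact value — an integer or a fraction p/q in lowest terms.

Step 1: cross terms: (-40*-24 - 29*-37)=2033, (29*17 - 31*-24)=1237, (31*21 - 33*17)=90, (33*33 - 17*21)=732, (17*21 - -6*33)=555, (-6*-37 - -40*21)=1062; twice the area = |5709| = 5709; area = 5709/2; boundary points = 1 + 1 + 2 + 4 + 1 + 2 = 11; strictly interior points = area - boundary/2 + 1 = 2850; answer 2850
Step 2: R1 = 2850; w = -32; f(2) = -3*(-4) - 1*(-32) = 44; iterating: f(2)=44, f(3)=-128, f(4)=340, f(5)=-892, f(6)=2336, f(7)=-6116, f(8)=16012, f(9)=-41920, f(10)=109748, f(11)=-287324, f(12)=752224, f(13)=-1969348, f(14)=5155820, f(15)=-13498112, f(16)=35338516, f(17)=-92517436, f(18)=242213792; answer 242213792

242213792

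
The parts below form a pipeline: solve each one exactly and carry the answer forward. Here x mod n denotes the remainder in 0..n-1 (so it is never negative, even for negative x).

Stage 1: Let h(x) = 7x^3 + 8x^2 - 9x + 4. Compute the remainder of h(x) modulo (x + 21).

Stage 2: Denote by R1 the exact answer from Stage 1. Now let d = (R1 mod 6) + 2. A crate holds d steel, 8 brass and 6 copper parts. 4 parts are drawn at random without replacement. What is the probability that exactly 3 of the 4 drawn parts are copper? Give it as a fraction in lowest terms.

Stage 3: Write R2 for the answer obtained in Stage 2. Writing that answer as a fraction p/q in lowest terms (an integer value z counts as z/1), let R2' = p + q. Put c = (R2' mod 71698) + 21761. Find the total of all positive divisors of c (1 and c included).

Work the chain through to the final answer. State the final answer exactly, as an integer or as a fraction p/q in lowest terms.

34182

Stage 1: remainder = value at the root: 7*(-21)^3 + 8*(-21)^2 - 9*(-21)^1 + 4 = (-64827) + (3528) + (189) + (4) = -61106; answer -61106
Stage 2: R1 = -61106; d = 6; total draws C(20,4) = 4845; favorable C(6,3)*C(14,1) = 280; P = 56/969; answer 56/969
Stage 3: R2 = 56/969; threaded value p + q = 1025; c = 22786; 22786 = 2 * 11393; sigma = (1 + 2) * (1 + 11393) = 3 * 11394 = 34182; answer 34182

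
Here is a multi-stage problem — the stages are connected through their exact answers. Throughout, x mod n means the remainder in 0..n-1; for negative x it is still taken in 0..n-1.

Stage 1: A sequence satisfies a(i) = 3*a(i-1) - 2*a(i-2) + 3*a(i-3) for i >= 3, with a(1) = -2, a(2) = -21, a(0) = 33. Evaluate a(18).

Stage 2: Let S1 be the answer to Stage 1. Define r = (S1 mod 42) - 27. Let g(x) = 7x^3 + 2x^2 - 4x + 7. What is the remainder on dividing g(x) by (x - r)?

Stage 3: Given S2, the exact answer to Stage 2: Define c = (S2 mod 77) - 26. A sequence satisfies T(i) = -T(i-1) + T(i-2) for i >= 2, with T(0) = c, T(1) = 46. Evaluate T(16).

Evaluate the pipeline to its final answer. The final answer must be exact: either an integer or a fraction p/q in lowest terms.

Stage 1: a(3) = 3*(-21) - 2*(-2) + 3*(33) = 40; iterating: a(3)=40, a(4)=156, a(5)=325, a(6)=783, a(7)=2167, a(8)=5910, a(9)=15745, a(10)=41916, a(11)=111988, a(12)=299367, a(13)=799873, a(14)=2136849, a(15)=5708902, a(16)=15252627, a(17)=40750624, a(18)=108873324; answer 108873324
Stage 2: S1 = 108873324; r = -27; remainder = value at the root: 7*(-27)^3 + 2*(-27)^2 - 4*(-27)^1 + 7 = (-137781) + (1458) + (108) + (7) = -136208; answer -136208
Stage 3: S2 = -136208; c = -21; T(2) = -1*(46) + 1*(-21) = -67; iterating: T(2)=-67, T(3)=113, T(4)=-180, T(5)=293, T(6)=-473, T(7)=766, T(8)=-1239, T(9)=2005, T(10)=-3244, T(11)=5249, T(12)=-8493, T(13)=13742, T(14)=-22235, T(15)=35977, T(16)=-58212; answer -58212

-58212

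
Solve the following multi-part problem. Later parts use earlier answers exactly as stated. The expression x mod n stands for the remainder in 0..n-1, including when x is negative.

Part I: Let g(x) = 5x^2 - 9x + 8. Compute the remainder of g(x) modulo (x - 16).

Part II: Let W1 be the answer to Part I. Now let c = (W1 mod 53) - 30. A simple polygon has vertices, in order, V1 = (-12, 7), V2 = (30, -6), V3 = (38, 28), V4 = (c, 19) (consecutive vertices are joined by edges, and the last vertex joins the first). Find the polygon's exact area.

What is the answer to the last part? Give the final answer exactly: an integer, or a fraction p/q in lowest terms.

1859/2

Part I: remainder = value at the root: 5*(16)^2 - 9*(16)^1 + 8 = (1280) + (-144) + (8) = 1144; answer 1144
Part II: W1 = 1144; c = 1; cross terms: (-12*-6 - 30*7)=-138, (30*28 - 38*-6)=1068, (38*19 - 1*28)=694, (1*7 - -12*19)=235; twice the area = |1859| = 1859; area = 1859/2; answer 1859/2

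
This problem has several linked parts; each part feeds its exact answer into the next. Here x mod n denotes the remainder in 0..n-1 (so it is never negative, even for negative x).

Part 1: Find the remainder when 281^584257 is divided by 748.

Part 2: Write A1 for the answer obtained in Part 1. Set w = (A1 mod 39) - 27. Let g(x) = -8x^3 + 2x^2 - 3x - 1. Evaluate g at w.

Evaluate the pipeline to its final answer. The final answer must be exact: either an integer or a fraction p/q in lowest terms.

Part 1: squarings mod 748: 281^1=281, 281^2=421, 281^4=713, 281^8=477, 281^16=137, 281^32=69, 281^64=273, 281^128=477, 281^256=137, 281^512=69, 281^1024=273, 281^2048=477, 281^4096=137, 281^8192=69, 281^16384=273, 281^32768=477, 281^65536=137, 281^131072=69, 281^262144=273, 281^524288=477; 281^584257 = 281^1 * 281^64 * 281^512 * 281^2048 * 281^8192 * 281^16384 * 281^32768 * 281^524288 = 349 (mod 748); answer 349
Part 2: A1 = 349; w = 10; -8*(10)^3 + 2*(10)^2 - 3*(10)^1 - 1 = (-8000) + (200) + (-30) + (-1) = -7831; answer -7831

-7831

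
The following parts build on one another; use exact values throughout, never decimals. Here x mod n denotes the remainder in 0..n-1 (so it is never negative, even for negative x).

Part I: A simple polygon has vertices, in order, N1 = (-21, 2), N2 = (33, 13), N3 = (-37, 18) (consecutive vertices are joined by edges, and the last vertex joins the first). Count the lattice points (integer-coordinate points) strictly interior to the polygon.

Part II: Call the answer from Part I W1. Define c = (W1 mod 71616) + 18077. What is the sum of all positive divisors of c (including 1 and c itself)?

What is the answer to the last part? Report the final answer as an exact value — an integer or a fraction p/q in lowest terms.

18588

Part I: cross terms: (-21*13 - 33*2)=-339, (33*18 - -37*13)=1075, (-37*2 - -21*18)=304; twice the area = |1040| = 1040; area = 520; boundary points = 1 + 5 + 16 = 22; strictly interior points = area - boundary/2 + 1 = 510; answer 510
Part II: W1 = 510; c = 18587; 18587 is prime, so its only divisors are 1 and 18587; sigma = 1 + 18587 = 18588; answer 18588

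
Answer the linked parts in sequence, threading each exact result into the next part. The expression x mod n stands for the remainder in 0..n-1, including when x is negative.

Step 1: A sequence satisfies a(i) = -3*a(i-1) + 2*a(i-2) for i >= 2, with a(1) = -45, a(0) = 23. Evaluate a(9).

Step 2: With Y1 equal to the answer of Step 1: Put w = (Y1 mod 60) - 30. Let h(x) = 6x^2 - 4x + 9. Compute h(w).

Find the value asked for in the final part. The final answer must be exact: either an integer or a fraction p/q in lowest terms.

Step 1: a(2) = -3*(-45) + 2*(23) = 181; iterating: a(2)=181, a(3)=-633, a(4)=2261, a(5)=-8049, a(6)=28669, a(7)=-102105, a(8)=363653, a(9)=-1295169; answer -1295169
Step 2: Y1 = -1295169; w = 21; 6*(21)^2 - 4*(21)^1 + 9 = (2646) + (-84) + (9) = 2571; answer 2571

2571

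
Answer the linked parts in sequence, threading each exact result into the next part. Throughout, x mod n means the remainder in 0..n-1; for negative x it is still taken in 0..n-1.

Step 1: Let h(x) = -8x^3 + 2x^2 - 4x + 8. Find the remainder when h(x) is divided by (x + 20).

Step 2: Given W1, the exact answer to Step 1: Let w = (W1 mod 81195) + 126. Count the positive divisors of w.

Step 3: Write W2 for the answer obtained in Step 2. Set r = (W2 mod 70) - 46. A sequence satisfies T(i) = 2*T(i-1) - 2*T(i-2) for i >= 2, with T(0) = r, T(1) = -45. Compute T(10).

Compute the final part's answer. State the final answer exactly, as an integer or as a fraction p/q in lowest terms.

Step 1: remainder = value at the root: -8*(-20)^3 + 2*(-20)^2 - 4*(-20)^1 + 8 = (64000) + (800) + (80) + (8) = 64888; answer 64888
Step 2: W1 = 64888; w = 65014; 65014 = 2 * 32507; number of divisors = (1+1) * (1+1) = 4; answer 4
Step 3: W2 = 4; r = -42; T(2) = 2*(-45) - 2*(-42) = -6; iterating: T(2)=-6, T(3)=78, T(4)=168, T(5)=180, T(6)=24, T(7)=-312, T(8)=-672, T(9)=-720, T(10)=-96; answer -96

-96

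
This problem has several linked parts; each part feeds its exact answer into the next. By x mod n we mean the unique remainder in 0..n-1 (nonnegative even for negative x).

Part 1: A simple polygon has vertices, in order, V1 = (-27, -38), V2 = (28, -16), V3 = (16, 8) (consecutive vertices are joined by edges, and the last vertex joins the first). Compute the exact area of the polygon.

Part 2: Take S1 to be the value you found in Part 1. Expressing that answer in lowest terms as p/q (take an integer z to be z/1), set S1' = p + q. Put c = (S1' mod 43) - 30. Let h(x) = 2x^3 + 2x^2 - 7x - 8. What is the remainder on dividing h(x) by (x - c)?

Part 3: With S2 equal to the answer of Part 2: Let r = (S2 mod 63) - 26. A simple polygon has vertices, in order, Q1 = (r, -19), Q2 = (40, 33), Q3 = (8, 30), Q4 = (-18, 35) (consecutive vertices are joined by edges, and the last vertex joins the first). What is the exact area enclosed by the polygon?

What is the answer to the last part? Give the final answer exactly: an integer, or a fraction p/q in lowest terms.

1412

Part 1: cross terms: (-27*-16 - 28*-38)=1496, (28*8 - 16*-16)=480, (16*-38 - -27*8)=-392; twice the area = |1584| = 1584; area = 792; answer 792
Part 2: S1 = 792; threaded value p + q = 793; c = -11; remainder = value at the root: 2*(-11)^3 + 2*(-11)^2 - 7*(-11)^1 - 8 = (-2662) + (242) + (77) + (-8) = -2351; answer -2351
Part 3: S2 = -2351; r = 17; cross terms: (17*33 - 40*-19)=1321, (40*30 - 8*33)=936, (8*35 - -18*30)=820, (-18*-19 - 17*35)=-253; twice the area = |2824| = 2824; area = 1412; answer 1412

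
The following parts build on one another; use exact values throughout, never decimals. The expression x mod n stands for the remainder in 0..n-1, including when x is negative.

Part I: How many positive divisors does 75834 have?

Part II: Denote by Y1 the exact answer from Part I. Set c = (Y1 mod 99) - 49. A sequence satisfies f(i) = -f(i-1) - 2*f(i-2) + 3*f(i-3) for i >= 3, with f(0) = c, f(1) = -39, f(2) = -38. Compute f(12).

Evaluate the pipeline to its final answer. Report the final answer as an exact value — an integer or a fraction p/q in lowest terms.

Part I: 75834 = 2 * 3^2 * 11 * 383; number of divisors = (1+1) * (2+1) * (1+1) * (1+1) = 24; answer 24
Part II: Y1 = 24; c = -25; f(3) = -1*(-38) - 2*(-39) + 3*(-25) = 41; iterating: f(3)=41, f(4)=-82, f(5)=-114, f(6)=401, f(7)=-419, f(8)=-725, f(9)=2766, f(10)=-2573, f(11)=-5134, f(12)=18578; answer 18578

18578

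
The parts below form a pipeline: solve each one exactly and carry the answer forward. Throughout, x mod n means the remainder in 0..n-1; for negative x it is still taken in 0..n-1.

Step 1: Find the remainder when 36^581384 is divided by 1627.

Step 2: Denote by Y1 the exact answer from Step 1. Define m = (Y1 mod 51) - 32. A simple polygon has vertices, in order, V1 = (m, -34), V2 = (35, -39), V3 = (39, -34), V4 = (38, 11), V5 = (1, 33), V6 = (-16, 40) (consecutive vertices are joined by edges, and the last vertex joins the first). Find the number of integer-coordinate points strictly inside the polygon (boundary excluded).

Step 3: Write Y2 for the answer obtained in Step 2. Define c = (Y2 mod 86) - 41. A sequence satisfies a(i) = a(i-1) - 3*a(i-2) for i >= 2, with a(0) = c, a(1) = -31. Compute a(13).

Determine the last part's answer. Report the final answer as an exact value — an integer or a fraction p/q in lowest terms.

6089

Step 1: squarings mod 1627: 36^1=36, 36^2=1296, 36^4=552, 36^8=455, 36^16=396, 36^32=624, 36^64=523, 36^128=193, 36^256=1455, 36^512=298, 36^1024=946, 36^2048=66, 36^4096=1102, 36^8192=662, 36^16384=581, 36^32768=772, 36^65536=502, 36^131072=1446, 36^262144=221, 36^524288=31; 36^581384 = 36^8 * 36^256 * 36^512 * 36^1024 * 36^2048 * 36^4096 * 36^16384 * 36^32768 * 36^524288 = 626 (mod 1627); answer 626
Step 2: Y1 = 626; m = -18; cross terms: (-18*-39 - 35*-34)=1892, (35*-34 - 39*-39)=331, (39*11 - 38*-34)=1721, (38*33 - 1*11)=1243, (1*40 - -16*33)=568, (-16*-34 - -18*40)=1264; twice the area = |7019| = 7019; area = 7019/2; boundary points = 1 + 1 + 1 + 1 + 1 + 2 = 7; strictly interior points = area - boundary/2 + 1 = 3507; answer 3507
Step 3: Y2 = 3507; c = 26; a(2) = 1*(-31) - 3*(26) = -109; iterating: a(2)=-109, a(3)=-16, a(4)=311, a(5)=359, a(6)=-574, a(7)=-1651, a(8)=71, a(9)=5024, a(10)=4811, a(11)=-10261, a(12)=-24694, a(13)=6089; answer 6089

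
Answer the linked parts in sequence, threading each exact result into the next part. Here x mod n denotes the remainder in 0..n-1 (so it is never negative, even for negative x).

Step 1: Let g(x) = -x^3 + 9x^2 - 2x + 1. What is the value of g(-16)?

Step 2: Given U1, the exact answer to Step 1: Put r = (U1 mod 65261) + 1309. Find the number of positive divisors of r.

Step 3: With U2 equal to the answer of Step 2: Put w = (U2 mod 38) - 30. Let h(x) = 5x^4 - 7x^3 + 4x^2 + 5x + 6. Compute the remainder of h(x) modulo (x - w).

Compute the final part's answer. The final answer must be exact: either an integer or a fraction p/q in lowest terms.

566916

Step 1: -1*(-16)^3 + 9*(-16)^2 - 2*(-16)^1 + 1 = (4096) + (2304) + (32) + (1) = 6433; answer 6433
Step 2: U1 = 6433; r = 7742; 7742 = 2 * 7^2 * 79; number of divisors = (1+1) * (2+1) * (1+1) = 12; answer 12
Step 3: U2 = 12; w = -18; remainder = value at the root: 5*(-18)^4 - 7*(-18)^3 + 4*(-18)^2 + 5*(-18)^1 + 6 = (524880) + (40824) + (1296) + (-90) + (6) = 566916; answer 566916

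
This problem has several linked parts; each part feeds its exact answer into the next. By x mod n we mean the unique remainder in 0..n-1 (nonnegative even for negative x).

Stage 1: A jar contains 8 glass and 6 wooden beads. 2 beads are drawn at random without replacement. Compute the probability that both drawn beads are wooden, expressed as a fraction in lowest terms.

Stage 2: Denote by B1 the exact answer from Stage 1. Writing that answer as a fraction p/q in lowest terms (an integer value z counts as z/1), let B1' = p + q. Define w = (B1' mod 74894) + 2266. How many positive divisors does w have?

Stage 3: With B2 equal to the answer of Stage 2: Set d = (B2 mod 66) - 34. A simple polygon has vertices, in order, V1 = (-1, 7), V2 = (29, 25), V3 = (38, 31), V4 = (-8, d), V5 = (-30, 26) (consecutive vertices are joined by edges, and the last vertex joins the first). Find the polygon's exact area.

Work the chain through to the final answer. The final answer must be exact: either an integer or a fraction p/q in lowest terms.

Stage 1: total draws C(14,2) = 91; favorable C(6,2) = 15; P = 15/91; answer 15/91
Stage 2: B1 = 15/91; threaded value p + q = 106; w = 2372; 2372 = 2^2 * 593; number of divisors = (2+1) * (1+1) = 6; answer 6
Stage 3: B2 = 6; d = -28; cross terms: (-1*25 - 29*7)=-228, (29*31 - 38*25)=-51, (38*-28 - -8*31)=-816, (-8*26 - -30*-28)=-1048, (-30*7 - -1*26)=-184; twice the area = |-2327| = 2327; area = 2327/2; answer 2327/2

2327/2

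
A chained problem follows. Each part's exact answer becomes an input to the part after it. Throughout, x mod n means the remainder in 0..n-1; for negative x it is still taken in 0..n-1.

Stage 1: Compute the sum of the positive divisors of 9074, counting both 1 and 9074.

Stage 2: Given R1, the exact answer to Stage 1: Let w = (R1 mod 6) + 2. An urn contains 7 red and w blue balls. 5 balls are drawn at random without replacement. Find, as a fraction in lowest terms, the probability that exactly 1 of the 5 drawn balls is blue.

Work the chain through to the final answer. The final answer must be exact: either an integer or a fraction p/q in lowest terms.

5/9

Stage 1: 9074 = 2 * 13 * 349; sigma = (1 + 2) * (1 + 13) * (1 + 349) = 3 * 14 * 350 = 14700; answer 14700
Stage 2: R1 = 14700; w = 2; total draws C(9,5) = 126; favorable C(2,1)*C(7,4) = 70; P = 5/9; answer 5/9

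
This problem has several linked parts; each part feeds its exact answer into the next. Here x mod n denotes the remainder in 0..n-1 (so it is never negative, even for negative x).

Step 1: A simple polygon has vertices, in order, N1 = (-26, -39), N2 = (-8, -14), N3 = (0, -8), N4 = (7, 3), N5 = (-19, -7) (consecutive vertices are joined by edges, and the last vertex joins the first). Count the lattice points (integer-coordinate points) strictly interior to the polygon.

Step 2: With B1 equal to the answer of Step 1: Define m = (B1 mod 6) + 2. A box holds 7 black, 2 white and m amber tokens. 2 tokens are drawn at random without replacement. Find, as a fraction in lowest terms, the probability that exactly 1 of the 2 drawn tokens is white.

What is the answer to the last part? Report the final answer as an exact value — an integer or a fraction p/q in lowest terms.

Step 1: cross terms: (-26*-14 - -8*-39)=52, (-8*-8 - 0*-14)=64, (0*3 - 7*-8)=56, (7*-7 - -19*3)=8, (-19*-39 - -26*-7)=559; twice the area = |739| = 739; area = 739/2; boundary points = 1 + 2 + 1 + 2 + 1 = 7; strictly interior points = area - boundary/2 + 1 = 367; answer 367
Step 2: B1 = 367; m = 3; total draws C(12,2) = 66; favorable C(2,1)*C(10,1) = 20; P = 10/33; answer 10/33

10/33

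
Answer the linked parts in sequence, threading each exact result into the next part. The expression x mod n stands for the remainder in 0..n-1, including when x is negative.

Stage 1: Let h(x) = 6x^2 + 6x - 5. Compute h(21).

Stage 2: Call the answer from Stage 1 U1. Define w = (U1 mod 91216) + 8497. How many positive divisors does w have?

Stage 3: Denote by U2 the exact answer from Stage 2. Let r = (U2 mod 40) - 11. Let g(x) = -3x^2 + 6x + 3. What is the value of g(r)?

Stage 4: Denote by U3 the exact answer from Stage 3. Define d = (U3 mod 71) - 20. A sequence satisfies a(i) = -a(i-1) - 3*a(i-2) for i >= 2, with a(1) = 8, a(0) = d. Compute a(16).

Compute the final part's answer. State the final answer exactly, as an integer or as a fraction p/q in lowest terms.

Stage 1: 6*(21)^2 + 6*(21)^1 - 5 = (2646) + (126) + (-5) = 2767; answer 2767
Stage 2: U1 = 2767; w = 11264; 11264 = 2^10 * 11; number of divisors = (10+1) * (1+1) = 22; answer 22
Stage 3: U2 = 22; r = 11; -3*(11)^2 + 6*(11)^1 + 3 = (-363) + (66) + (3) = -294; answer -294
Stage 4: U3 = -294; d = 41; a(2) = -1*(8) - 3*(41) = -131; iterating: a(2)=-131, a(3)=107, a(4)=286, a(5)=-607, a(6)=-251, a(7)=2072, a(8)=-1319, a(9)=-4897, a(10)=8854, a(11)=5837, a(12)=-32399, a(13)=14888, a(14)=82309, a(15)=-126973, a(16)=-119954; answer -119954

-119954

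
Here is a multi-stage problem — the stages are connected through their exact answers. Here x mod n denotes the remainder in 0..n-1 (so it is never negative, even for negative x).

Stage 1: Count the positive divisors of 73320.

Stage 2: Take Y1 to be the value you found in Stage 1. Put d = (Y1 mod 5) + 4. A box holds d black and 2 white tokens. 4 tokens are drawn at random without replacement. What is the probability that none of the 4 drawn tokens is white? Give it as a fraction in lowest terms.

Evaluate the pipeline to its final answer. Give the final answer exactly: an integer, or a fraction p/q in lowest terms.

1/3

Stage 1: 73320 = 2^3 * 3 * 5 * 13 * 47; number of divisors = (3+1) * (1+1) * (1+1) * (1+1) * (1+1) = 64; answer 64
Stage 2: Y1 = 64; d = 8; total draws C(10,4) = 210; favorable C(8,4) = 70; P = 1/3; answer 1/3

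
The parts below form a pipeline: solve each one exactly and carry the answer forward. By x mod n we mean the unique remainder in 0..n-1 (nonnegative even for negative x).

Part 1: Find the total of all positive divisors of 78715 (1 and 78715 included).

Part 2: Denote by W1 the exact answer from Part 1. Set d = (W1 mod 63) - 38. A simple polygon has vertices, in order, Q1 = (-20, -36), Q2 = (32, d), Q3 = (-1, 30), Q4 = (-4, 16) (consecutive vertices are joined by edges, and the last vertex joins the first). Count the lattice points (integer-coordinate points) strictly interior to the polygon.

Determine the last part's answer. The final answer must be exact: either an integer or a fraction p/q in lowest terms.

Part 1: 78715 = 5 * 7 * 13 * 173; sigma = (1 + 5) * (1 + 7) * (1 + 13) * (1 + 173) = 6 * 8 * 14 * 174 = 116928; answer 116928
Part 2: W1 = 116928; d = -38; cross terms: (-20*-38 - 32*-36)=1912, (32*30 - -1*-38)=922, (-1*16 - -4*30)=104, (-4*-36 - -20*16)=464; twice the area = |3402| = 3402; area = 1701; boundary points = 2 + 1 + 1 + 4 = 8; strictly interior points = area - boundary/2 + 1 = 1698; answer 1698

1698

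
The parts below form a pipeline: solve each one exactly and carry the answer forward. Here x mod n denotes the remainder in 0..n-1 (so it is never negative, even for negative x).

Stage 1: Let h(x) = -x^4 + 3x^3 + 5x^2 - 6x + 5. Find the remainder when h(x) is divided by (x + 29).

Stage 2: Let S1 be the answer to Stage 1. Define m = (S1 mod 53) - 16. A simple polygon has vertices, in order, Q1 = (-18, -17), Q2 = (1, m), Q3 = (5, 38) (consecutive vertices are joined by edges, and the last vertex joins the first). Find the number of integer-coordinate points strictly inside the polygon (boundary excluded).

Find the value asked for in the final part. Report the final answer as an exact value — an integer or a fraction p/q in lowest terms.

Stage 1: remainder = value at the root: -1*(-29)^4 + 3*(-29)^3 + 5*(-29)^2 - 6*(-29)^1 + 5 = (-707281) + (-73167) + (4205) + (174) + (5) = -776064; answer -776064
Stage 2: S1 = -776064; m = -1; cross terms: (-18*-1 - 1*-17)=35, (1*38 - 5*-1)=43, (5*-17 - -18*38)=599; twice the area = |677| = 677; area = 677/2; boundary points = 1 + 1 + 1 = 3; strictly interior points = area - boundary/2 + 1 = 338; answer 338

338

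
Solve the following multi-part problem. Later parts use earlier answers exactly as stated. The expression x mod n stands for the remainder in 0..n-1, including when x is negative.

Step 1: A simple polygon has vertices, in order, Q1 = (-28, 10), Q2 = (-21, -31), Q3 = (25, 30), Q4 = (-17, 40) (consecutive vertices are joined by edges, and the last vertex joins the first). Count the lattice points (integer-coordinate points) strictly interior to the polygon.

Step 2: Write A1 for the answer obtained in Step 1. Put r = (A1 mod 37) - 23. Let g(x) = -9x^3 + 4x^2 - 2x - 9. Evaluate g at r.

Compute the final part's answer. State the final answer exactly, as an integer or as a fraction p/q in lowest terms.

Step 1: cross terms: (-28*-31 - -21*10)=1078, (-21*30 - 25*-31)=145, (25*40 - -17*30)=1510, (-17*10 - -28*40)=950; twice the area = |3683| = 3683; area = 3683/2; boundary points = 1 + 1 + 2 + 1 = 5; strictly interior points = area - boundary/2 + 1 = 1840; answer 1840
Step 2: A1 = 1840; r = 4; -9*(4)^3 + 4*(4)^2 - 2*(4)^1 - 9 = (-576) + (64) + (-8) + (-9) = -529; answer -529

-529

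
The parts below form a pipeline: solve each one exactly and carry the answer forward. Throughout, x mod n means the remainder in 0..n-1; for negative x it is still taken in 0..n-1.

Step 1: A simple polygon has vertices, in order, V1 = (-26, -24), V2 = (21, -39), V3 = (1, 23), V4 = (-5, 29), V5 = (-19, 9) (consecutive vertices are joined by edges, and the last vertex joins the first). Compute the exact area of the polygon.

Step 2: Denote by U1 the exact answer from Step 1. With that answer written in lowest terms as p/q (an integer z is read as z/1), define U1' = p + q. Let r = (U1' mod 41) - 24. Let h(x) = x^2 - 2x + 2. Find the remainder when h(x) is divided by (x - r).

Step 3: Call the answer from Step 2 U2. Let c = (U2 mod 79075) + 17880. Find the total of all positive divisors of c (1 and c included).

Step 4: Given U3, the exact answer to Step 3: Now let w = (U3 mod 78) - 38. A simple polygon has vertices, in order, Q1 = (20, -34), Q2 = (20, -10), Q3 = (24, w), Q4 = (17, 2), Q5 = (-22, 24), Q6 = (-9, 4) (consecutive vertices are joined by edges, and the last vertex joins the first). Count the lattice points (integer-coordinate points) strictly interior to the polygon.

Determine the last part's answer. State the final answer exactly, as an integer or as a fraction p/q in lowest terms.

Step 1: cross terms: (-26*-39 - 21*-24)=1518, (21*23 - 1*-39)=522, (1*29 - -5*23)=144, (-5*9 - -19*29)=506, (-19*-24 - -26*9)=690; twice the area = |3380| = 3380; area = 1690; answer 1690
Step 2: U1 = 1690; threaded value p + q = 1691; r = -14; remainder = value at the root: 1*(-14)^2 - 2*(-14)^1 + 2 = (196) + (28) + (2) = 226; answer 226
Step 3: U2 = 226; c = 18106; 18106 = 2 * 11 * 823; sigma = (1 + 2) * (1 + 11) * (1 + 823) = 3 * 12 * 824 = 29664; answer 29664
Step 4: U3 = 29664; w = -14; cross terms: (20*-10 - 20*-34)=480, (20*-14 - 24*-10)=-40, (24*2 - 17*-14)=286, (17*24 - -22*2)=452, (-22*4 - -9*24)=128, (-9*-34 - 20*4)=226; twice the area = |1532| = 1532; area = 766; boundary points = 24 + 4 + 1 + 1 + 1 + 1 = 32; strictly interior points = area - boundary/2 + 1 = 751; answer 751

751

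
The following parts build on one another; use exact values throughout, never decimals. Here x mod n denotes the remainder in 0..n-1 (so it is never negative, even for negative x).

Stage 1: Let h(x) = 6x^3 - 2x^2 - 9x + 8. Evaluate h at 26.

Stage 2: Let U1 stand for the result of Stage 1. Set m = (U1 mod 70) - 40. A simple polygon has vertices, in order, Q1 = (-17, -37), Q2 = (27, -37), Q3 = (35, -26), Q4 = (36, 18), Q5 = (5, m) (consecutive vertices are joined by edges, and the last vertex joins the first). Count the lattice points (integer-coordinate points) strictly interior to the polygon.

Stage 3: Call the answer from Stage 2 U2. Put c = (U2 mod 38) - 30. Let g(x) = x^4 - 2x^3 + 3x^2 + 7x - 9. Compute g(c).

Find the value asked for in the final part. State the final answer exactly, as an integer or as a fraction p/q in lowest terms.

Stage 1: 6*(26)^3 - 2*(26)^2 - 9*(26)^1 + 8 = (105456) + (-1352) + (-234) + (8) = 103878; answer 103878
Stage 2: U1 = 103878; m = 28; cross terms: (-17*-37 - 27*-37)=1628, (27*-26 - 35*-37)=593, (35*18 - 36*-26)=1566, (36*28 - 5*18)=918, (5*-37 - -17*28)=291; twice the area = |4996| = 4996; area = 2498; boundary points = 44 + 1 + 1 + 1 + 1 = 48; strictly interior points = area - boundary/2 + 1 = 2475; answer 2475
Stage 3: U2 = 2475; c = -25; 1*(-25)^4 - 2*(-25)^3 + 3*(-25)^2 + 7*(-25)^1 - 9 = (390625) + (31250) + (1875) + (-175) + (-9) = 423566; answer 423566

423566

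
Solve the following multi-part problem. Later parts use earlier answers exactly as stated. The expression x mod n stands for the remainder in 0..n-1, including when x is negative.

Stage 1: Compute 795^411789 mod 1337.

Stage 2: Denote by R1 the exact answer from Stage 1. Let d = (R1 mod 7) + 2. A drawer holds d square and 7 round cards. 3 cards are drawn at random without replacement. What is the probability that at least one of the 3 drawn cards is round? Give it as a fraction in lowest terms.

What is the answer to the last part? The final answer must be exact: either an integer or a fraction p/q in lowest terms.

Stage 1: squarings mod 1337: 795^1=795, 795^2=961, 795^4=991, 795^8=723, 795^16=1299, 795^32=107, 795^64=753, 795^128=121, 795^256=1271, 795^512=345, 795^1024=32, 795^2048=1024, 795^4096=368, 795^8192=387, 795^16384=25, 795^32768=625, 795^65536=221, 795^131072=709, 795^262144=1306; 795^411789 = 795^1 * 795^4 * 795^8 * 795^128 * 795^2048 * 795^16384 * 795^131072 * 795^262144 = 1331 (mod 1337); answer 1331
Stage 2: R1 = 1331; d = 3; total draws C(10,3) = 120; complement C(3,3) = 1; favorable 120 - 1 = 119; P = 119/120; answer 119/120

119/120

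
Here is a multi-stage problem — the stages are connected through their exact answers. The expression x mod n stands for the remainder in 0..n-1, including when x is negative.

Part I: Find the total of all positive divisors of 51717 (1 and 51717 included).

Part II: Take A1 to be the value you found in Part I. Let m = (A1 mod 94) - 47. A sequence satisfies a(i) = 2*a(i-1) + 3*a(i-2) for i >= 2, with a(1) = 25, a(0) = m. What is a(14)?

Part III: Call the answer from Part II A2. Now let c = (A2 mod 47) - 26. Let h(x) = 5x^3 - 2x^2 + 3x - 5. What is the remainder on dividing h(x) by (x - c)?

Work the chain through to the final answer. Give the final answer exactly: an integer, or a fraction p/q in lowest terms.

2451

Part I: 51717 = 3 * 17239; sigma = (1 + 3) * (1 + 17239) = 4 * 17240 = 68960; answer 68960
Part II: A1 = 68960; m = 11; a(2) = 2*(25) + 3*(11) = 83; iterating: a(2)=83, a(3)=241, a(4)=731, a(5)=2185, a(6)=6563, a(7)=19681, a(8)=59051, a(9)=177145, a(10)=531443, a(11)=1594321, a(12)=4782971, a(13)=14348905, a(14)=43046723; answer 43046723
Part III: A2 = 43046723; c = 8; remainder = value at the root: 5*(8)^3 - 2*(8)^2 + 3*(8)^1 - 5 = (2560) + (-128) + (24) + (-5) = 2451; answer 2451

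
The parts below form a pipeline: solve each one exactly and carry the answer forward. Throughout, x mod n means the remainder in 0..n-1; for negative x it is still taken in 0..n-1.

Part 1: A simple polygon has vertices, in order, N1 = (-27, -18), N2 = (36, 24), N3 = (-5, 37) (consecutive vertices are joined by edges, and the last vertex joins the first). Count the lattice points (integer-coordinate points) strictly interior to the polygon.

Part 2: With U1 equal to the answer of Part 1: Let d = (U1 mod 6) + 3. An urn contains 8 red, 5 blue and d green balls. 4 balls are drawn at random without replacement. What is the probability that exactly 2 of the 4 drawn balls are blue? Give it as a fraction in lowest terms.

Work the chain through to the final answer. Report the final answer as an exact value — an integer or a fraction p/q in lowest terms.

33/119

Part 1: cross terms: (-27*24 - 36*-18)=0, (36*37 - -5*24)=1452, (-5*-18 - -27*37)=1089; twice the area = |2541| = 2541; area = 2541/2; boundary points = 21 + 1 + 11 = 33; strictly interior points = area - boundary/2 + 1 = 1255; answer 1255
Part 2: U1 = 1255; d = 4; total draws C(17,4) = 2380; favorable C(5,2)*C(12,2) = 660; P = 33/119; answer 33/119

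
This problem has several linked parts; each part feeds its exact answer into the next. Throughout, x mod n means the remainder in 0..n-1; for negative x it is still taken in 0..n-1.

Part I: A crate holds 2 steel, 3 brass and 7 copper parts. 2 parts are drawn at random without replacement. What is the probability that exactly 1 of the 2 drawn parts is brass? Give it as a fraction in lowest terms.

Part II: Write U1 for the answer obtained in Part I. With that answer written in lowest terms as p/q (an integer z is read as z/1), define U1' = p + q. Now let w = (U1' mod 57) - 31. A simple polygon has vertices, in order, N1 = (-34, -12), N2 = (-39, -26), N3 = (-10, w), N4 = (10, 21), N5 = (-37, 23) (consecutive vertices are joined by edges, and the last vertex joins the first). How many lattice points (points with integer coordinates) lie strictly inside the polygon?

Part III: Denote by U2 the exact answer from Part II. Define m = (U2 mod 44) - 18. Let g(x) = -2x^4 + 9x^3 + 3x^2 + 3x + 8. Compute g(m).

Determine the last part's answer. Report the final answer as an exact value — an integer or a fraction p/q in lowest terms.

Part I: total draws C(12,2) = 66; favorable C(3,1)*C(9,1) = 27; P = 9/22; answer 9/22
Part II: U1 = 9/22; threaded value p + q = 31; w = 0; cross terms: (-34*-26 - -39*-12)=416, (-39*0 - -10*-26)=-260, (-10*21 - 10*0)=-210, (10*23 - -37*21)=1007, (-37*-12 - -34*23)=1226; twice the area = |2179| = 2179; area = 2179/2; boundary points = 1 + 1 + 1 + 1 + 1 = 5; strictly interior points = area - boundary/2 + 1 = 1088; answer 1088
Part III: U2 = 1088; m = 14; -2*(14)^4 + 9*(14)^3 + 3*(14)^2 + 3*(14)^1 + 8 = (-76832) + (24696) + (588) + (42) + (8) = -51498; answer -51498

-51498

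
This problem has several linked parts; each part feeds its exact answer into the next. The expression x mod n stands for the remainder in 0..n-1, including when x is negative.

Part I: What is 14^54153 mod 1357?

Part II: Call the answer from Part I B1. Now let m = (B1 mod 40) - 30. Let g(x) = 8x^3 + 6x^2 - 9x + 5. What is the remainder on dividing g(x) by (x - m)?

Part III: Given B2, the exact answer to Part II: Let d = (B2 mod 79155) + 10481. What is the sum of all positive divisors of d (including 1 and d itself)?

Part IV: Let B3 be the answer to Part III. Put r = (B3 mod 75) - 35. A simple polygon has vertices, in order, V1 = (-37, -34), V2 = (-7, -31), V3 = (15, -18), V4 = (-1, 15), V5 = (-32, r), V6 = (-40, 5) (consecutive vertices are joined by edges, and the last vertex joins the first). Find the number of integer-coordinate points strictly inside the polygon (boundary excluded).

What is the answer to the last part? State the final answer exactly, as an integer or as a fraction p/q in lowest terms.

1392

Part I: squarings mod 1357: 14^1=14, 14^2=196, 14^4=420, 14^8=1347, 14^16=100, 14^32=501, 14^64=1313, 14^128=579, 14^256=62, 14^512=1130, 14^1024=1320, 14^2048=12, 14^4096=144, 14^8192=381, 14^16384=1319, 14^32768=87; 14^54153 = 14^1 * 14^8 * 14^128 * 14^256 * 14^512 * 14^4096 * 14^16384 * 14^32768 = 367 (mod 1357); answer 367
Part II: B1 = 367; m = -23; remainder = value at the root: 8*(-23)^3 + 6*(-23)^2 - 9*(-23)^1 + 5 = (-97336) + (3174) + (207) + (5) = -93950; answer -93950
Part III: B2 = -93950; d = 74841; 74841 = 3 * 13 * 19 * 101; sigma = (1 + 3) * (1 + 13) * (1 + 19) * (1 + 101) = 4 * 14 * 20 * 102 = 114240; answer 114240
Part IV: B3 = 114240; r = -20; cross terms: (-37*-31 - -7*-34)=909, (-7*-18 - 15*-31)=591, (15*15 - -1*-18)=207, (-1*-20 - -32*15)=500, (-32*5 - -40*-20)=-960, (-40*-34 - -37*5)=1545; twice the area = |2792| = 2792; area = 1396; boundary points = 3 + 1 + 1 + 1 + 1 + 3 = 10; strictly interior points = area - boundary/2 + 1 = 1392; answer 1392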